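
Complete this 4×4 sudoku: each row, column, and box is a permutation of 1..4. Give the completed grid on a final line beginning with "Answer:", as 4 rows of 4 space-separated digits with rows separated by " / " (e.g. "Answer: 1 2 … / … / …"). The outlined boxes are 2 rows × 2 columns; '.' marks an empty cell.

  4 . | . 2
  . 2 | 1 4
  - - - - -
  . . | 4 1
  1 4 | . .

Step 1. [r1c3∈{3}] only 3 remains possible at r1c3, so r1c3=3.
Step 2. [r3c1∈{2,3}] in row 3, 2 fits only at r3c1 ⇒ r3c1=2.
Step 3. [r3c2∈{3}] r3c2 is down to just 3. So r3c2=3.
Step 4. [r1c2∈{1}] r1c2's peers cover all but 1. So r1c2=1.
Step 5. [r4c4∈{3}] r4c4 has the single candidate 3. So r4c4=3.
Step 6. [r2c1∈{3}] only 3 remains possible at r2c1, so r2c1=3.
Step 7. [r4c3∈{2}] r4c3 is down to just 2, so r4c3=2.

Answer: 4 1 3 2 / 3 2 1 4 / 2 3 4 1 / 1 4 2 3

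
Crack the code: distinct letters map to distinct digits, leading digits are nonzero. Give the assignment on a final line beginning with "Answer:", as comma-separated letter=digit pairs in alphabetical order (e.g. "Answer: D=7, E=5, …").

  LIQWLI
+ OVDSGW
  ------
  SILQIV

Step 1. [col 1: I + W ≡ V (mod 10)] several values work for V in column 1 (I + W ≡ V (mod 10), carry-in 0); try V=9 ⇒ V=9.
Step 2. [col 1: I + W ≡ V (mod 10)] several values work for W in column 1 (I + W ≡ V (mod 10), carry-in 0); try W=6. So W=6.
Step 3. [col 1: I + W ≡ V (mod 10)] column 1 reads I+W+carry(0)=V with W=6, V=9; with digits 6,9 already taken and all letters distinct, the only value for I is 3. So I=3.
Step 4. [col 2: L + G ≡ I (mod 10)] several values work for G in column 2 (L + G ≡ I (mod 10), carry-in 0); try G=1 ⇒ G=1.
Step 5. [col 2: L + G ≡ I (mod 10)] column 2 reads L+G+carry(0)=I with G=1, I=3; with digits 1,3,6,9 already taken and all letters distinct, the only value for L is 2. So L=2.
Step 6. [col 3: W + S ≡ Q (mod 10)] S=8 is one option consistent with column 3 (W + S ≡ Q (mod 10), carry-in 0) — take it ⇒ S=8.
Step 7. [col 3: W + S ≡ Q (mod 10)] in column 3 we have W+S≡Q with carry-in 0; given W=6, S=8 and digits 1,2,3,6,8,9 already taken and all letters distinct, that pins Q to 4 ⇒ Q=4.
Step 8. [col 4: Q + D ≡ L (mod 10)] column 4: given Q=4, L=2, carry-in 1, and digits 1,2,3,4,6,8,9 already taken and all letters distinct, Q+D≡L (mod 10) forces D=7 ⇒ D=7.
Step 9. [col 6: L + O ≡ S (mod 10)] column 6: given L=2, S=8, carry-in 1, and digits 1,2,3,4,6,7,8,9 already taken and all letters distinct, L+O≡S (mod 10) forces O=5 ⇒ O=5.

Answer: D=7, G=1, I=3, L=2, O=5, Q=4, S=8, V=9, W=6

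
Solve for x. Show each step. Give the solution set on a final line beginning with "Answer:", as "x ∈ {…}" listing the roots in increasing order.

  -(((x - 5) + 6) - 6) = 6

Step 1. [-(((x - 5) + 6) - 6) = 6] flip signs both sides. So neg: ((x - 5) + 6) - 6 = -6.
Step 2. [((x - 5) + 6) - 6 = -6] -6 is outermost — add 6 both sides ⇒ sub: (x - 5) + 6 = 0.
Step 3. [(x - 5) + 6 = 0] subtract 6: x sits inside (… + 6), so sub: x - 5 = -6.
Step 4. [x - 5 = -6] the outer -5 inverts by adding 5. So sub: x = -1.

Answer: x ∈ {-1}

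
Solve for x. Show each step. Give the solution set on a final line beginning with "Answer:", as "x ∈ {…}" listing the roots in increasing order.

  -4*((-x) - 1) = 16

Step 1. [-4*((-x) - 1) = 16] -4 out front; divide by -4 ⇒ div: (-x) - 1 = -4.
Step 2. [(-x) - 1 = -4] peel the -1: add 1 from each side. So sub: -x = -3.
Step 3. [-x = -3] leading − — multiply by −1. So neg: x = 3.

Answer: x ∈ {3}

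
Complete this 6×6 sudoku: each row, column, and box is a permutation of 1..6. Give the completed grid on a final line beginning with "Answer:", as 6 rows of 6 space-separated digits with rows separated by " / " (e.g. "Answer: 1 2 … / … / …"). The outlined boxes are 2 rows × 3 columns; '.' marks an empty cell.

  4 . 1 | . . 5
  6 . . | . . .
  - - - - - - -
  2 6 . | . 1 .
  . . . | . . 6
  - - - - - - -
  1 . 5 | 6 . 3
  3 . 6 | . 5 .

Step 1. [r3c6∈{4}] r3c6's peers cover all but 4. So r3c6=4.
Step 2. [r2c3∈{2,3}] across col 3, 2 lands solely at r2c3 ⇒ r2c3=2.
Step 3. [r6c6∈{1,2}] 2 has one home in col 6: r6c6 ⇒ r6c6=2.
Step 4. [r1c2∈{3}] only 3 remains possible at r1c2. So r1c2=3.
Step 5. [r6c2∈{4}] r6c2's peers cover all but 4. So r6c2=4.
Step 6. [r2c4∈{1,3,4}] in col 4, 4 fits only at r2c4. So r2c4=4.
Step 7. [r3c4∈{3,5}] r3c4 is the only open cell in row 3 admitting 5, so r3c4=5.
Step 8. [r4c4∈{2,3}] across col 4, 3 lands solely at r4c4. So r4c4=3.
Step 9. [r1c5∈{2,6}] in row 1, 6 fits only at r1c5. So r1c5=6.
Step 10. [r4c1∈{5}] only 5 remains possible at r4c1. So r4c1=5.
Step 11. [r6c4∈{1}] nothing but 1 survives at r6c4 ⇒ r6c4=1.
Step 12. [r4c3∈{4}] nothing but 4 survives at r4c3. So r4c3=4.
Step 13. [r4c5∈{2}] r4c5 has the single candidate 2 ⇒ r4c5=2.
Step 14. [r2c5∈{3}] only 3 remains possible at r2c5 ⇒ r2c5=3.
Step 15. [r1c4∈{2}] r1c4's peers cover all but 2. So r1c4=2.
Step 16. [r4c2∈{1}] r4c2 is down to just 1. So r4c2=1.
Step 17. [r3c3∈{3}] r3c3's peers cover all but 3, so r3c3=3.
Step 18. [r2c6∈{1}] r2c6 has the single candidate 1 ⇒ r2c6=1.
Step 19. [r2c2∈{5}] only 5 remains possible at r2c2 ⇒ r2c2=5.
Step 20. [r5c5∈{4}] nothing but 4 survives at r5c5, so r5c5=4.
Step 21. [r5c2∈{2}] r5c2 is down to just 2. So r5c2=2.

Answer: 4 3 1 2 6 5 / 6 5 2 4 3 1 / 2 6 3 5 1 4 / 5 1 4 3 2 6 / 1 2 5 6 4 3 / 3 4 6 1 5 2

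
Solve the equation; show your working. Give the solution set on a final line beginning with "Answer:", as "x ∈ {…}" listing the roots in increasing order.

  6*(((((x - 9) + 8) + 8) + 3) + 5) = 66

Step 1. [6*(((((x - 9) + 8) + 8) + 3) + 5) = 66] 6 out front; divide by 6 ⇒ div: ((((x - 9) + 8) + 8) + 3) + 5 = 11.
Step 2. [((((x - 9) + 8) + 8) + 3) + 5 = 11] 5 comes off first (subtract 5) ⇒ sub: (((x - 9) + 8) + 8) + 3 = 6.
Step 3. [(((x - 9) + 8) + 8) + 3 = 6] 3 comes off first (subtract 3) ⇒ sub: ((x - 9) + 8) + 8 = 3.
Step 4. [((x - 9) + 8) + 8 = 3] +8 is outermost — subtract 8 both sides, so sub: (x - 9) + 8 = -5.
Step 5. [(x - 9) + 8 = -5] the outer +8 inverts by subtracting 8. So sub: x - 9 = -13.
Step 6. [x - 9 = -13] 9 comes off first (add 9) ⇒ sub: x = -4.

Answer: x ∈ {-4}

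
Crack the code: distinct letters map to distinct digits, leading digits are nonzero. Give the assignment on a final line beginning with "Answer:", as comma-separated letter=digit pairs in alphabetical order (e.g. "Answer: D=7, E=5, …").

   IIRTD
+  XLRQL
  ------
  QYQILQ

Step 1. [col 1: D + L ≡ Q (mod 10)] column 1 (D + L ≡ Q (mod 10), carry-in 0) doesn't pin Q yet; pick Q=1 and continue. So Q=1.
Step 2. [col 1: D + L ≡ Q (mod 10)] several values work for D in column 1 (D + L ≡ Q (mod 10), carry-in 0); try D=7, so D=7.
Step 3. [col 1: D + L ≡ Q (mod 10)] from column 1 (D=7, Q=1, carry-in 0, digits 1,7 already taken and all letters distinct): L must equal 4, so L=4.
Step 4. [col 2: T + Q ≡ L (mod 10)] column 2 reads T+Q+carry(1)=L with Q=1, L=4; with digits 1,4,7 already taken and all letters distinct, the only value for T is 2 ⇒ T=2.
Step 5. [col 3: R + R ≡ I (mod 10)] column 3 (R + R ≡ I (mod 10), carry-in 0) doesn't pin R yet; pick R=8 and continue. So R=8.
Step 6. [col 3: R + R ≡ I (mod 10)] column 3: given R=8, carry-in 0, and digits 1,2,4,7,8 already taken and all letters distinct, R+R≡I (mod 10) forces I=6. So I=6.
Step 7. [col 5: I + X ≡ Y (mod 10)] from column 5 (I=6, carry-in 1, digits 1,2,4,6,7,8 already taken and all letters distinct): X must equal 3, so X=3.
Step 8. [col 5: I + X ≡ Y (mod 10)] in column 5 we have I+X≡Y with carry-in 1; given I=6, X=3 and digits 1,2,3,4,6,7,8 already taken and all letters distinct, that pins Y to 0. So Y=0.

Answer: D=7, I=6, L=4, Q=1, R=8, T=2, X=3, Y=0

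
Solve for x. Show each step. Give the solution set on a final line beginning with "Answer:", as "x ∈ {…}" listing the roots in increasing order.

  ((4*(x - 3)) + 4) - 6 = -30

Step 1. [((4*(x - 3)) + 4) - 6 = -30] the outer -6 inverts by adding 6, so sub: (4*(x - 3)) + 4 = -24.
Step 2. [(4*(x - 3)) + 4 = -24] 4 divides every term; factor it out ⇒ factor: (x - 3) + 1 = -6.
Step 3. [(x - 3) + 1 = -6] peel the +1: subtract 1 from each side, so sub: x - 3 = -7.
Step 4. [x - 3 = -7] add 3: x sits inside (… - 3), so sub: x = -4.

Answer: x ∈ {-4}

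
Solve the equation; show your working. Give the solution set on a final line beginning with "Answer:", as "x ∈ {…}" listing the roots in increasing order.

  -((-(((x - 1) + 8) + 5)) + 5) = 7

Step 1. [-((-(((x - 1) + 8) + 5)) + 5) = 7] leading − — multiply by −1. So neg: (-(((x - 1) + 8) + 5)) + 5 = -7.
Step 2. [(-(((x - 1) + 8) + 5)) + 5 = -7] 5 comes off first (subtract 5) ⇒ sub: -(((x - 1) + 8) + 5) = -12.
Step 3. [-(((x - 1) + 8) + 5) = -12] LHS negated; negate both sides, so neg: ((x - 1) + 8) + 5 = 12.
Step 4. [((x - 1) + 8) + 5 = 12] subtract 5: x sits inside (… + 5). So sub: (x - 1) + 8 = 7.
Step 5. [(x - 1) + 8 = 7] +8 is outermost — subtract 8 both sides, so sub: x - 1 = -1.
Step 6. [x - 1 = -1] the outer -1 inverts by adding 1. So sub: x = 0.

Answer: x ∈ {0}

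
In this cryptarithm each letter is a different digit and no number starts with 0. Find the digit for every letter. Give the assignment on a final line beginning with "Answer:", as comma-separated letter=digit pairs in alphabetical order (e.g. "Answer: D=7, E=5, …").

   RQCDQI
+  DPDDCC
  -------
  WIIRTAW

Step 1. [col 1: I + C ≡ W (mod 10)] column 1 (I + C ≡ W (mod 10), carry-in 0) doesn't pin C yet; pick C=8 and continue. So C=8.
Step 2. [col 1: I + C ≡ W (mod 10)] several values work for I in column 1 (I + C ≡ W (mod 10), carry-in 0); try I=3 ⇒ I=3.
Step 3. [col 1: I + C ≡ W (mod 10)] from column 1 (I=3, C=8, carry-in 0, digits 3,8 already taken and all letters distinct): W must equal 1, so W=1.
Step 4. [col 2: Q + C ≡ A (mod 10)] several values work for A in column 2 (Q + C ≡ A (mod 10), carry-in 1); try A=9 ⇒ A=9.
Step 5. [col 2: Q + C ≡ A (mod 10)] from column 2 (C=8, A=9, carry-in 1, digits 1,3,8,9 already taken and all letters distinct): Q must equal 0 ⇒ Q=0.
Step 6. [col 3: D + D ≡ T (mod 10)] no forcing yet in column 3 (carry-in 0); T=4 is free and consistent — try it ⇒ T=4.
Step 7. [col 3: D + D ≡ T (mod 10)] no forcing yet in column 3 (carry-in 0); D=7 is free and consistent — try it. So D=7.
Step 8. [col 4: C + D ≡ R (mod 10)] column 4: given C=8, D=7, carry-in 1, and digits 0,1,3,4,7,8,9 already taken and all letters distinct, C+D≡R (mod 10) forces R=6 ⇒ R=6.
Step 9. [col 5: Q + P ≡ I (mod 10)] column 5 reads Q+P+carry(1)=I with Q=0, I=3; with digits 0,1,3,4,6,7,8,9 already taken and all letters distinct, the only value for P is 2. So P=2.

Answer: A=9, C=8, D=7, I=3, P=2, Q=0, R=6, T=4, W=1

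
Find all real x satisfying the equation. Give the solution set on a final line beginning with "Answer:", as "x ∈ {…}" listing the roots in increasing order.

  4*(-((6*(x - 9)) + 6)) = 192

Step 1. [4*(-((6*(x - 9)) + 6)) = 192] 4 out front; divide by 4 ⇒ div: -((6*(x - 9)) + 6) = 48.
Step 2. [-((6*(x - 9)) + 6) = 48] leading − — multiply by −1, so neg: (6*(x - 9)) + 6 = -48.
Step 3. [(6*(x - 9)) + 6 = -48] 6 divides every term; factor it out, so factor: (x - 9) + 1 = -8.
Step 4. [(x - 9) + 1 = -8] 1 comes off first (subtract 1) ⇒ sub: x - 9 = -9.
Step 5. [x - 9 = -9] the outer -9 inverts by adding 9, so sub: x = 0.

Answer: x ∈ {0}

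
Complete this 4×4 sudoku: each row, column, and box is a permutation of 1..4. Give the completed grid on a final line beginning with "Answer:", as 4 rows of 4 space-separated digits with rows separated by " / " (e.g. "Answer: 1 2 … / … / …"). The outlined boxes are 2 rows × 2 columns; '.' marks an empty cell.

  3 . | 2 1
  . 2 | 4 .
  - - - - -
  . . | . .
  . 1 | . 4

Step 1. [r3c2∈{3,4}] 3 has one home in col 2: r3c2. So r3c2=3.
Step 2. [r3c4∈{2}] r3c4's peers cover all but 2, so r3c4=2.
Step 3. [r3c3∈{1}] nothing but 1 survives at r3c3 ⇒ r3c3=1.
Step 4. [r1c2∈{4}] r1c2 is down to just 4, so r1c2=4.
Step 5. [r2c4∈{3}] r2c4 is down to just 3, so r2c4=3.
Step 6. [r3c1∈{4}] r3c1 has the single candidate 4, so r3c1=4.
Step 7. [r2c1∈{1}] r2c1's peers cover all but 1, so r2c1=1.
Step 8. [r4c1∈{2}] only 2 remains possible at r4c1 ⇒ r4c1=2.
Step 9. [r4c3∈{3}] only 3 remains possible at r4c3 ⇒ r4c3=3.

Answer: 3 4 2 1 / 1 2 4 3 / 4 3 1 2 / 2 1 3 4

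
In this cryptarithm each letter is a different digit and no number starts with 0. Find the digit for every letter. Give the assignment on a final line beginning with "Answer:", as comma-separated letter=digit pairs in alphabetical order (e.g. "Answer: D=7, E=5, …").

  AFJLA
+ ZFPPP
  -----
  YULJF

Step 1. [col 1: A + P ≡ F (mod 10)] column 1 (A + P ≡ F (mod 10), carry-in 0) doesn't pin P yet; pick P=5 and continue ⇒ P=5.
Step 2. [col 1: A + P ≡ F (mod 10)] no forcing yet in column 1 (carry-in 0); F=8 is free and consistent — try it, so F=8.
Step 3. [col 1: A + P ≡ F (mod 10)] from column 1 (P=5, F=8, carry-in 0, digits 5,8 already taken and all letters distinct): A must equal 3. So A=3.
Step 4. [col 2: L + P ≡ J (mod 10)] no forcing yet in column 2 (carry-in 0); L=4 is free and consistent — try it. So L=4.
Step 5. [col 2: L + P ≡ J (mod 10)] in column 2 we have L+P≡J with carry-in 0; given L=4, P=5 and digits 3,4,5,8 already taken and all letters distinct, that pins J to 9. So J=9.
Step 6. [col 4: F + F ≡ U (mod 10)] in column 4 we have F+F≡U with carry-in 1; given F=8 and digits 3,4,5,8,9 already taken and all letters distinct, that pins U to 7 ⇒ U=7.
Step 7. [col 5: A + Z ≡ Y (mod 10)] several values work for Y in column 5 (A + Z ≡ Y (mod 10), carry-in 1); try Y=6 ⇒ Y=6.
Step 8. [col 5: A + Z ≡ Y (mod 10)] from column 5 (A=3, Y=6, carry-in 1, digits 3,4,5,6,7,8,9 already taken and all letters distinct): Z must equal 2, so Z=2.

Answer: A=3, F=8, J=9, L=4, P=5, U=7, Y=6, Z=2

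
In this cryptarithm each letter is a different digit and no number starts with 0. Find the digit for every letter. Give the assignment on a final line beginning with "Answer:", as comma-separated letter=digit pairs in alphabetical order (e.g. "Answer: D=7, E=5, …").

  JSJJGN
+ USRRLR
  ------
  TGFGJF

Step 1. [col 1: N + R ≡ F (mod 10)] no forcing yet in column 1 (carry-in 0); N=7 is free and consistent — try it. So N=7.
Step 2. [col 1: N + R ≡ F (mod 10)] several values work for F in column 1 (N + R ≡ F (mod 10), carry-in 0); try F=2, so F=2.
Step 3. [col 1: N + R ≡ F (mod 10)] from column 1 (N=7, F=2, carry-in 0, digits 2,7 already taken and all letters distinct): R must equal 5, so R=5.
Step 4. [col 2: G + L ≡ J (mod 10)] no forcing yet in column 2 (carry-in 1); L=4 is free and consistent — try it ⇒ L=4.
Step 5. [col 2: G + L ≡ J (mod 10)] J=6 is one option consistent with column 2 (G + L ≡ J (mod 10), carry-in 1) — take it, so J=6.
Step 6. [col 2: G + L ≡ J (mod 10)] column 2: given L=4, J=6, carry-in 1, and digits 2,4,5,6,7 already taken and all letters distinct, G+L≡J (mod 10) forces G=1, so G=1.
Step 7. [col 5: S + S ≡ G (mod 10)] column 5 reads S+S+carry(1)=G with G=1; with digits 1,2,4,5,6,7 already taken and all letters distinct, the only value for S is 0 ⇒ S=0.
Step 8. [col 6: J + U ≡ T (mod 10)] in column 6 we have J+U≡T with carry-in 0; given J=6 and digits 0,1,2,4,5,6,7 already taken and all letters distinct, that pins U to 3. So U=3.
Step 9. [col 6: J + U ≡ T (mod 10)] column 6 reads J+U+carry(0)=T with J=6, U=3; with digits 0,1,2,3,4,5,6,7 already taken and all letters distinct, the only value for T is 9 ⇒ T=9.

Answer: F=2, G=1, J=6, L=4, N=7, R=5, S=0, T=9, U=3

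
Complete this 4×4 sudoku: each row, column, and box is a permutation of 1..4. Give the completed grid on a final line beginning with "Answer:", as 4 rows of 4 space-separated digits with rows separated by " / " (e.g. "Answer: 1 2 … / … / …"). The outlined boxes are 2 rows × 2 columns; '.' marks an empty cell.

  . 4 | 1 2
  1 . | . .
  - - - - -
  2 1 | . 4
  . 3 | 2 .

Step 1. [r2c3∈{3,4}] r2c3 is the only open cell in row 2 admitting 4 ⇒ r2c3=4.
Step 2. [r1c1∈{3}] r1c1's peers cover all but 3, so r1c1=3.
Step 3. [r2c4∈{3}] r2c4's peers cover all but 3, so r2c4=3.
Step 4. [r2c2∈{2}] nothing but 2 survives at r2c2 ⇒ r2c2=2.
Step 5. [r3c3∈{3}] r3c3's peers cover all but 3 ⇒ r3c3=3.
Step 6. [r4c1∈{4}] r4c1's peers cover all but 4, so r4c1=4.
Step 7. [r4c4∈{1}] only 1 remains possible at r4c4, so r4c4=1.

Answer: 3 4 1 2 / 1 2 4 3 / 2 1 3 4 / 4 3 2 1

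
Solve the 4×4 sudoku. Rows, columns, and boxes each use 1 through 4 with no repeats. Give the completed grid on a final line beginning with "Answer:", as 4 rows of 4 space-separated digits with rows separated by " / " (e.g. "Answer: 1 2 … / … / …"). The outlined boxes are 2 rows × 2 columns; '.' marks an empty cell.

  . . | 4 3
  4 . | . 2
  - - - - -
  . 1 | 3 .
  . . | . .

Step 1. [r4c2∈{2,3,4}] r4c2 is the only open cell in col 2 admitting 4, so r4c2=4.
Step 2. [r4c3∈{1,2}] in col 3, 2 fits only at r4c3 ⇒ r4c3=2.
Step 3. [r1c2∈{2}] nothing but 2 survives at r1c2, so r1c2=2.
Step 4. [r2c2∈{3}] r2c2 is down to just 3 ⇒ r2c2=3.
Step 5. [r4c4∈{1}] r4c4 has the single candidate 1, so r4c4=1.
Step 6. [r4c1∈{3}] r4c1 has the single candidate 3. So r4c1=3.
Step 7. [r1c1∈{1}] r1c1 has the single candidate 1. So r1c1=1.
Step 8. [r3c4∈{4}] nothing but 4 survives at r3c4, so r3c4=4.
Step 9. [r2c3∈{1}] r2c3 is down to just 1, so r2c3=1.
Step 10. [r3c1∈{2}] nothing but 2 survives at r3c1, so r3c1=2.

Answer: 1 2 4 3 / 4 3 1 2 / 2 1 3 4 / 3 4 2 1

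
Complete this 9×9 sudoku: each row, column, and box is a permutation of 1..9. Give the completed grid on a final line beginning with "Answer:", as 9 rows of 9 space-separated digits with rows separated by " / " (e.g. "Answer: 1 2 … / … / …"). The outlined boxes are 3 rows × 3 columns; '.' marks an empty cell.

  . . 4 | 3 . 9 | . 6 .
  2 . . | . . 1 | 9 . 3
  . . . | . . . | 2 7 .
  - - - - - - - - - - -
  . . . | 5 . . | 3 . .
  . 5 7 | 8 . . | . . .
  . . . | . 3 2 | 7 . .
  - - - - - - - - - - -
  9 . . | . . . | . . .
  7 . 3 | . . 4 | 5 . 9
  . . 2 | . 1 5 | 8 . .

Step 1. [r5c6∈{6}] nothing but 6 survives at r5c6. So r5c6=6.
Step 2. [r3c6∈{8}] only 8 remains possible at r3c6 ⇒ r3c6=8.
Step 3. [r7c7∈{1,4,6}] across col 7, 6 lands solely at r7c7 ⇒ r7c7=6.
Step 4. [r5c7∈{1,4}] col 7 places 4 nowhere but r5c7. So r5c7=4.
Step 5. [r4c2∈{1,2,4,6,8,9}] r4c2 is the only open cell in col 2 admitting 2, so r4c2=2.
Step 6. [r6c4∈{1,4,9}] col 4 places 1 nowhere but r6c4 ⇒ r6c4=1.
Step 7. [r4c5∈{4,7,9}] across box 5, 4 lands solely at r4c5, so r4c5=4.
Step 8. [r1c5∈{2,5,7}] in row 1, 2 fits only at r1c5 ⇒ r1c5=2.
Step 9. [r3c2∈{1,3,6,9}] col 2 places 3 nowhere but r3c2 ⇒ r3c2=3.
Step 10. [r6c2∈{4,6,8,9}] in col 2, 9 fits only at r6c2 ⇒ r6c2=9.
Step 11. [r7c3∈{1,5,8}] across row 7, 5 lands solely at r7c3, so r7c3=5.
Step 12. [r1c7∈{1}] nothing but 1 survives at r1c7, so r1c7=1.
Step 13. [r4c8∈{1,8,9}] 9 has one home in row 4: r4c8, so r4c8=9.
Step 14. [r6c1∈{4,6,8}] row 6 places 4 nowhere but r6c1 ⇒ r6c1=4.
Step 15. [r9c1∈{6}] r9c1's peers cover all but 6. So r9c1=6.
Step 16. [r2c2∈{6,7,8}] 6 has one home in col 2: r2c2, so r2c2=6.
Step 17. [r2c3∈{8}] only 8 remains possible at r2c3. So r2c3=8.
Step 18. [r9c2∈{4}] r9c2's peers cover all but 4 ⇒ r9c2=4.
Step 19. [r1c9∈{5,8}] in row 1, 8 fits only at r1c9 ⇒ r1c9=8.
Step 20. [r9c9∈{7}] r9c9 has the single candidate 7 ⇒ r9c9=7.
Step 21. [r6c3∈{6}] only 6 remains possible at r6c3, so r6c3=6.
Step 22. [r4c3∈{1}] r4c3 is down to just 1, so r4c3=1.
Step 23. [r7c6∈{3,7}] col 6 places 3 nowhere but r7c6. So r7c6=3.
Step 24. [r6c9∈{5}] r6c9 has the single candidate 5, so r6c9=5.
Step 25. [r3c9∈{4}] only 4 remains possible at r3c9. So r3c9=4.
Step 26. [r7c8∈{1,2,4}] row 7 places 4 nowhere but r7c8. So r7c8=4.
Step 27. [r3c4∈{6}] nothing but 6 survives at r3c4 ⇒ r3c4=6.
Step 28. [r8c4∈{2}] only 2 remains possible at r8c4, so r8c4=2.
Step 29. [r8c8∈{1}] r8c8 has the single candidate 1 ⇒ r8c8=1.
Step 30. [r3c5∈{5}] r3c5 is down to just 5 ⇒ r3c5=5.
Step 31. [r8c2∈{8}] r8c2 is down to just 8, so r8c2=8.
Step 32. [r2c5∈{7}] r2c5's peers cover all but 7. So r2c5=7.
Step 33. [r5c9∈{1,2}] r5c9 is the only open cell in row 5 admitting 1. So r5c9=1.
Step 34. [r5c8∈{2}] r5c8's peers cover all but 2. So r5c8=2.
Step 35. [r3c3∈{9}] only 9 remains possible at r3c3, so r3c3=9.
Step 36. [r6c8∈{8}] r6c8 has the single candidate 8, so r6c8=8.
Step 37. [r7c9∈{2}] nothing but 2 survives at r7c9 ⇒ r7c9=2.
Step 38. [r2c4∈{4}] r2c4's peers cover all but 4. So r2c4=4.
Step 39. [r3c1∈{1}] r3c1 has the single candidate 1, so r3c1=1.
Step 40. [r5c5∈{9}] nothing but 9 survives at r5c5. So r5c5=9.
Step 41. [r9c4∈{9}] nothing but 9 survives at r9c4, so r9c4=9.
Step 42. [r5c1∈{3}] r5c1's peers cover all but 3, so r5c1=3.
Step 43. [r7c4∈{7}] r7c4's peers cover all but 7, so r7c4=7.
Step 44. [r8c5∈{6}] nothing but 6 survives at r8c5, so r8c5=6.
Step 45. [r7c2∈{1}] nothing but 1 survives at r7c2, so r7c2=1.
Step 46. [r4c9∈{6}] r4c9 has the single candidate 6 ⇒ r4c9=6.
Step 47. [r2c8∈{5}] only 5 remains possible at r2c8. So r2c8=5.
Step 48. [r4c6∈{7}] r4c6's peers cover all but 7, so r4c6=7.
Step 49. [r9c8∈{3}] r9c8 has the single candidate 3. So r9c8=3.
Step 50. [r4c1∈{8}] r4c1 is down to just 8, so r4c1=8.
Step 51. [r7c5∈{8}] nothing but 8 survives at r7c5 ⇒ r7c5=8.
Step 52. [r1c2∈{7}] nothing but 7 survives at r1c2. So r1c2=7.
Step 53. [r1c1∈{5}] nothing but 5 survives at r1c1, so r1c1=5.

Answer: 5 7 4 3 2 9 1 6 8 / 2 6 8 4 7 1 9 5 3 / 1 3 9 6 5 8 2 7 4 / 8 2 1 5 4 7 3 9 6 / 3 5 7 8 9 6 4 2 1 / 4 9 6 1 3 2 7 8 5 / 9 1 5 7 8 3 6 4 2 / 7 8 3 2 6 4 5 1 9 / 6 4 2 9 1 5 8 3 7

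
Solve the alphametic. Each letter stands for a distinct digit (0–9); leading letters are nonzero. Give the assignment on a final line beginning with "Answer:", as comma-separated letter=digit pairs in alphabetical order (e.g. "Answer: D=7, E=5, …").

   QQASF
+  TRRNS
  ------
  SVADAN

Step 1. [col 1: F + S ≡ N (mod 10)] no forcing yet in column 1 (carry-in 0); F=6 is free and consistent — try it ⇒ F=6.
Step 2. [col 1: F + S ≡ N (mod 10)] N=7 is one option consistent with column 1 (F + S ≡ N (mod 10), carry-in 0) — take it ⇒ N=7.
Step 3. [col 1: F + S ≡ N (mod 10)] column 1 reads F+S+carry(0)=N with F=6, N=7; with digits 6,7 already taken and all letters distinct, the only value for S is 1, so S=1.
Step 4. [col 2: S + N ≡ A (mod 10)] in column 2 we have S+N≡A with carry-in 0; given S=1, N=7 and digits 1,6,7 already taken and all letters distinct, that pins A to 8, so A=8.
Step 5. [col 3: A + R ≡ D (mod 10)] several values work for R in column 3 (A + R ≡ D (mod 10), carry-in 0); try R=2 ⇒ R=2.
Step 6. [col 3: A + R ≡ D (mod 10)] column 3 reads A+R+carry(0)=D with A=8, R=2; with digits 1,2,6,7,8 already taken and all letters distinct, the only value for D is 0. So D=0.
Step 7. [col 4: Q + R ≡ A (mod 10)] from column 4 (R=2, A=8, carry-in 1, digits 0,1,2,6,7,8 already taken and all letters distinct): Q must equal 5, so Q=5.
Step 8. [col 5: Q + T ≡ V (mod 10)] no forcing yet in column 5 (carry-in 0); V=4 is free and consistent — try it. So V=4.
Step 9. [col 5: Q + T ≡ V (mod 10)] in column 5 we have Q+T≡V with carry-in 0; given Q=5, V=4 and digits 0,1,2,4,5,6,7,8 already taken and all letters distinct, that pins T to 9 ⇒ T=9.

Answer: A=8, D=0, F=6, N=7, Q=5, R=2, S=1, T=9, V=4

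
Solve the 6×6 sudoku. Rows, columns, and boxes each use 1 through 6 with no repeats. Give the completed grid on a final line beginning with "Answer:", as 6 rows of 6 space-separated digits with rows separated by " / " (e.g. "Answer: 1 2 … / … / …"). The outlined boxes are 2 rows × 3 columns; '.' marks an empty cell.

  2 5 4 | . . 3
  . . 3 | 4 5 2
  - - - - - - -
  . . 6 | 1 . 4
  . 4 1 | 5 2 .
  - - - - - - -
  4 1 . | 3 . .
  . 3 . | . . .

Step 1. [r5c5∈{6}] r5c5's peers cover all but 6 ⇒ r5c5=6.
Step 2. [r5c3∈{2,5}] across row 5, 2 lands solely at r5c3, so r5c3=2.
Step 3. [r6c3∈{5}] r6c3 has the single candidate 5 ⇒ r6c3=5.
Step 4. [r1c5∈{1}] r1c5 is down to just 1. So r1c5=1.
Step 5. [r3c1∈{3,5}] in row 3, 5 fits only at r3c1, so r3c1=5.
Step 6. [r6c1∈{6}] r6c1 has the single candidate 6 ⇒ r6c1=6.
Step 7. [r6c5∈{4}] nothing but 4 survives at r6c5 ⇒ r6c5=4.
Step 8. [r2c1∈{1}] r2c1 is down to just 1. So r2c1=1.
Step 9. [r6c4∈{2}] r6c4 is down to just 2. So r6c4=2.
Step 10. [r6c6∈{1}] nothing but 1 survives at r6c6 ⇒ r6c6=1.
Step 11. [r5c6∈{5}] r5c6's peers cover all but 5. So r5c6=5.
Step 12. [r4c1∈{3}] r4c1 has the single candidate 3 ⇒ r4c1=3.
Step 13. [r3c5∈{3}] only 3 remains possible at r3c5. So r3c5=3.
Step 14. [r4c6∈{6}] only 6 remains possible at r4c6 ⇒ r4c6=6.
Step 15. [r1c4∈{6}] r1c4 has the single candidate 6 ⇒ r1c4=6.
Step 16. [r2c2∈{6}] nothing but 6 survives at r2c2. So r2c2=6.
Step 17. [r3c2∈{2}] only 2 remains possible at r3c2, so r3c2=2.

Answer: 2 5 4 6 1 3 / 1 6 3 4 5 2 / 5 2 6 1 3 4 / 3 4 1 5 2 6 / 4 1 2 3 6 5 / 6 3 5 2 4 1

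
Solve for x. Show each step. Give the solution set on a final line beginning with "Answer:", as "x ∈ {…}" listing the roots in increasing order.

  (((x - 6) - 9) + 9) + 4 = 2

Step 1. [(((x - 6) - 9) + 9) + 4 = 2] the outer +4 inverts by subtracting 4, so sub: ((x - 6) - 9) + 9 = -2.
Step 2. [((x - 6) - 9) + 9 = -2] peel the +9: subtract 9 from each side, so sub: (x - 6) - 9 = -11.
Step 3. [(x - 6) - 9 = -11] -9 is outermost — add 9 both sides ⇒ sub: x - 6 = -2.
Step 4. [x - 6 = -2] the outer -6 inverts by adding 6. So sub: x = 4.

Answer: x ∈ {4}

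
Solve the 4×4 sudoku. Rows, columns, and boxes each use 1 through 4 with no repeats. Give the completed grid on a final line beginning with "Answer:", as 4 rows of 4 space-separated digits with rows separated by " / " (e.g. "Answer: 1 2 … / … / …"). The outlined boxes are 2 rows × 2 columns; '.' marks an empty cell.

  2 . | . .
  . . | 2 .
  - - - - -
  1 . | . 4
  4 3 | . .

Step 1. [r1c3∈{1,3,4}] across col 3, 4 lands solely at r1c3. So r1c3=4.
Step 2. [r1c4∈{1,3}] row 1 places 3 nowhere but r1c4, so r1c4=3.
Step 3. [r2c4∈{1}] r2c4 has the single candidate 1, so r2c4=1.
Step 4. [r3c2∈{2}] r3c2 has the single candidate 2. So r3c2=2.
Step 5. [r2c2∈{4}] r2c2 has the single candidate 4, so r2c2=4.
Step 6. [r4c3∈{1}] r4c3's peers cover all but 1 ⇒ r4c3=1.
Step 7. [r4c4∈{2}] only 2 remains possible at r4c4, so r4c4=2.
Step 8. [r1c2∈{1}] only 1 remains possible at r1c2 ⇒ r1c2=1.
Step 9. [r3c3∈{3}] r3c3's peers cover all but 3 ⇒ r3c3=3.
Step 10. [r2c1∈{3}] r2c1 is down to just 3, so r2c1=3.

Answer: 2 1 4 3 / 3 4 2 1 / 1 2 3 4 / 4 3 1 2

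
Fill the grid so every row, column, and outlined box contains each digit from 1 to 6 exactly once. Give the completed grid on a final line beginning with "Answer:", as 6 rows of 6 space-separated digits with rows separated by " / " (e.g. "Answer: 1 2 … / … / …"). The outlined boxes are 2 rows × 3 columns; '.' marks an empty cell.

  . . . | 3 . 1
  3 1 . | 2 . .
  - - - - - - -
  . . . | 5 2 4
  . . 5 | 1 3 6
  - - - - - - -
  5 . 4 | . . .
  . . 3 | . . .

Step 1. [r2c3∈{6}] r2c3's peers cover all but 6. So r2c3=6.
Step 2. [r6c1∈{1,2,6}] in box 5, 1 fits only at r6c1 ⇒ r6c1=1.
Step 3. [r5c4∈{6}] r5c4 has the single candidate 6, so r5c4=6.
Step 4. [r5c2∈{2}] r5c2 is down to just 2, so r5c2=2.
Step 5. [r2c6∈{5}] r2c6 is down to just 5 ⇒ r2c6=5.
Step 6. [r4c1∈{2,4}] across row 4, 2 lands solely at r4c1, so r4c1=2.
Step 7. [r2c5∈{4}] nothing but 4 survives at r2c5 ⇒ r2c5=4.
Step 8. [r1c1∈{4}] r1c1 has the single candidate 4. So r1c1=4.
Step 9. [r3c2∈{3,6}] row 3 places 3 nowhere but r3c2, so r3c2=3.
Step 10. [r5c5∈{1}] r5c5 has the single candidate 1. So r5c5=1.
Step 11. [r1c2∈{5}] nothing but 5 survives at r1c2. So r1c2=5.
Step 12. [r5c6∈{3}] r5c6 is down to just 3, so r5c6=3.
Step 13. [r6c5∈{5}] r6c5 is down to just 5. So r6c5=5.
Step 14. [r3c1∈{6}] r3c1 is down to just 6. So r3c1=6.
Step 15. [r1c5∈{6}] r1c5 is down to just 6. So r1c5=6.
Step 16. [r6c6∈{2}] nothing but 2 survives at r6c6 ⇒ r6c6=2.
Step 17. [r6c2∈{6}] only 6 remains possible at r6c2 ⇒ r6c2=6.
Step 18. [r6c4∈{4}] r6c4's peers cover all but 4 ⇒ r6c4=4.
Step 19. [r3c3∈{1}] nothing but 1 survives at r3c3, so r3c3=1.
Step 20. [r1c3∈{2}] r1c3 has the single candidate 2, so r1c3=2.
Step 21. [r4c2∈{4}] nothing but 4 survives at r4c2. So r4c2=4.

Answer: 4 5 2 3 6 1 / 3 1 6 2 4 5 / 6 3 1 5 2 4 / 2 4 5 1 3 6 / 5 2 4 6 1 3 / 1 6 3 4 5 2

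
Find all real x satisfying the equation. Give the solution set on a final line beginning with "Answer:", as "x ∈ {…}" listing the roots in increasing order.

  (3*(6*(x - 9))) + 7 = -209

Step 1. [(3*(6*(x - 9))) + 7 = -209] the outer +7 inverts by subtracting 7 ⇒ sub: 3*(6*(x - 9)) = -216.
Step 2. [3*(6*(x - 9)) = -216] 3·(inner) — divide through by 3 ⇒ div: 6*(x - 9) = -72.
Step 3. [6*(x - 9) = -72] 6 out front; divide by 6 ⇒ div: x - 9 = -12.
Step 4. [x - 9 = -12] peel the -9: add 9 from each side. So sub: x = -3.

Answer: x ∈ {-3}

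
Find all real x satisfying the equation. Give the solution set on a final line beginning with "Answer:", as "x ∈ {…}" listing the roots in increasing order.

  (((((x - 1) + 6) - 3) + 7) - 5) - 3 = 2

Step 1. [(((((x - 1) + 6) - 3) + 7) - 5) - 3 = 2] peel the -3: add 3 from each side, so sub: ((((x - 1) + 6) - 3) + 7) - 5 = 5.
Step 2. [((((x - 1) + 6) - 3) + 7) - 5 = 5] the outer -5 inverts by adding 5 ⇒ sub: (((x - 1) + 6) - 3) + 7 = 10.
Step 3. [(((x - 1) + 6) - 3) + 7 = 10] the outer +7 inverts by subtracting 7. So sub: ((x - 1) + 6) - 3 = 3.
Step 4. [((x - 1) + 6) - 3 = 3] 3 comes off first (add 3), so sub: (x - 1) + 6 = 6.
Step 5. [(x - 1) + 6 = 6] peel the +6: subtract 6 from each side, so sub: x - 1 = 0.
Step 6. [x - 1 = 0] the outer -1 inverts by adding 1 ⇒ sub: x = 1.

Answer: x ∈ {1}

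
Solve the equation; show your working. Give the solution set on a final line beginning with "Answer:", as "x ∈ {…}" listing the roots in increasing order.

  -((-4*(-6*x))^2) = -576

Step 1. [-((-4*(-6*x))^2) = -576] LHS negated; negate both sides, so neg: (-4*(-6*x))^2 = 576.
Step 2. [(-4*(-6*x))^2 = 576] 576 ≥ 0, LHS is (·)² — take ±√ ⇒ sqrt: -4*(-6*x) = 24 or -24.
Step 3. [-4*(-6*x) = 24 or -24] -4·(inner) — divide through by -4 ⇒ div: -6*x = -6 or 6.
Step 4. [-6*x = -6 or 6] divide by the outer -6. So div: x = 1 or -1.

Answer: x ∈ {-1, 1}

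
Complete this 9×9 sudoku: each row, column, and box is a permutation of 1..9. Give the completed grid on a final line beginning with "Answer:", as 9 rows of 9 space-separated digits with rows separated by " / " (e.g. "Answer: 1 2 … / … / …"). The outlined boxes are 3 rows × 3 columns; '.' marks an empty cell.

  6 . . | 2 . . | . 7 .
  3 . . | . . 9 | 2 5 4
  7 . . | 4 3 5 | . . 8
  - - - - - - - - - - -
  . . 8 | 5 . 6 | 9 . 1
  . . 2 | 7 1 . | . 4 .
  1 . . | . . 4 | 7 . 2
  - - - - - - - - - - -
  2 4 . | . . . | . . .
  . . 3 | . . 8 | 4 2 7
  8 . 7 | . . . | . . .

Step 1. [r2c3∈{1}] r2c3 is down to just 1, so r2c3=1.
Step 2. [r4c8∈{3}] r4c8 has the single candidate 3 ⇒ r4c8=3.
Step 3. [r3c3∈{9}] only 9 remains possible at r3c3, so r3c3=9.
Step 4. [r9c5∈{2,4,5,6,9}] across row 9, 4 lands solely at r9c5, so r9c5=4.
Step 5. [r5c6∈{3}] r5c6's peers cover all but 3 ⇒ r5c6=3.
Step 6. [r5c7∈{5,6,8}] 8 has one home in row 5: r5c7, so r5c7=8.
Step 7. [r6c8∈{6}] r6c8 is down to just 6, so r6c8=6.
Step 8. [r7c3∈{5,6}] in col 3, 6 fits only at r7c3 ⇒ r7c3=6.
Step 9. [r9c9∈{3,5,6,9}] r9c9 is the only open cell in col 9 admitting 6 ⇒ r9c9=6.
Step 10. [r1c5∈{8}] nothing but 8 survives at r1c5, so r1c5=8.
Step 11. [r1c2∈{5}] r1c2 is down to just 5, so r1c2=5.
Step 12. [r9c7∈{1,3,5}] r9c7 is the only open cell in row 9 admitting 5. So r9c7=5.
Step 13. [r6c5∈{9}] r6c5 has the single candidate 9. So r6c5=9.
Step 14. [r3c8∈{1}] r3c8 is down to just 1 ⇒ r3c8=1.
Step 15. [r9c8∈{9}] only 9 remains possible at r9c8. So r9c8=9.
Step 16. [r7c4∈{1,3,9}] r7c4 is the only open cell in row 7 admitting 9, so r7c4=9.
Step 17. [r8c1∈{5,9}] 5 has one home in box 7: r8c1 ⇒ r8c1=5.
Step 18. [r9c2∈{1}] only 1 remains possible at r9c2 ⇒ r9c2=1.
Step 19. [r2c5∈{6,7}] row 2 places 7 nowhere but r2c5, so r2c5=7.
Step 20. [r1c7∈{3}] only 3 remains possible at r1c7, so r1c7=3.
Step 21. [r8c4∈{1,6}] r8c4 is the only open cell in row 8 admitting 1 ⇒ r8c4=1.
Step 22. [r5c1∈{9}] r5c1's peers cover all but 9. So r5c1=9.
Step 23. [r6c2∈{3}] nothing but 3 survives at r6c2 ⇒ r6c2=3.
Step 24. [r1c6∈{1}] r1c6's peers cover all but 1, so r1c6=1.
Step 25. [r5c2∈{6}] r5c2's peers cover all but 6, so r5c2=6.
Step 26. [r9c4∈{3}] nothing but 3 survives at r9c4. So r9c4=3.
Step 27. [r4c2∈{7}] r4c2 is down to just 7, so r4c2=7.
Step 28. [r4c1∈{4}] r4c1's peers cover all but 4, so r4c1=4.
Step 29. [r7c6∈{7}] r7c6 is down to just 7. So r7c6=7.
Step 30. [r1c9∈{9}] r1c9 is down to just 9. So r1c9=9.
Step 31. [r7c9∈{3}] only 3 remains possible at r7c9. So r7c9=3.
Step 32. [r3c7∈{6}] r3c7's peers cover all but 6, so r3c7=6.
Step 33. [r6c4∈{8}] r6c4 has the single candidate 8. So r6c4=8.
Step 34. [r5c9∈{5}] only 5 remains possible at r5c9, so r5c9=5.
Step 35. [r3c2∈{2}] r3c2 is down to just 2 ⇒ r3c2=2.
Step 36. [r8c5∈{6}] r8c5's peers cover all but 6, so r8c5=6.
Step 37. [r2c2∈{8}] only 8 remains possible at r2c2, so r2c2=8.
Step 38. [r4c5∈{2}] nothing but 2 survives at r4c5 ⇒ r4c5=2.
Step 39. [r9c6∈{2}] nothing but 2 survives at r9c6. So r9c6=2.
Step 40. [r6c3∈{5}] r6c3's peers cover all but 5 ⇒ r6c3=5.
Step 41. [r7c7∈{1}] r7c7 has the single candidate 1 ⇒ r7c7=1.
Step 42. [r8c2∈{9}] r8c2 has the single candidate 9 ⇒ r8c2=9.
Step 43. [r7c8∈{8}] r7c8 has the single candidate 8, so r7c8=8.
Step 44. [r7c5∈{5}] r7c5 is down to just 5. So r7c5=5.
Step 45. [r1c3∈{4}] r1c3 is down to just 4 ⇒ r1c3=4.
Step 46. [r2c4∈{6}] only 6 remains possible at r2c4 ⇒ r2c4=6.

Answer: 6 5 4 2 8 1 3 7 9 / 3 8 1 6 7 9 2 5 4 / 7 2 9 4 3 5 6 1 8 / 4 7 8 5 2 6 9 3 1 / 9 6 2 7 1 3 8 4 5 / 1 3 5 8 9 4 7 6 2 / 2 4 6 9 5 7 1 8 3 / 5 9 3 1 6 8 4 2 7 / 8 1 7 3 4 2 5 9 6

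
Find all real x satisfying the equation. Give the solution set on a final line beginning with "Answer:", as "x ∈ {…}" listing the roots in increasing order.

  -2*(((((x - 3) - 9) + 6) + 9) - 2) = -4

Step 1. [-2*(((((x - 3) - 9) + 6) + 9) - 2) = -4] leading coefficient -2: divide by -2. So div: ((((x - 3) - 9) + 6) + 9) - 2 = 2.
Step 2. [((((x - 3) - 9) + 6) + 9) - 2 = 2] 2 comes off first (add 2) ⇒ sub: (((x - 3) - 9) + 6) + 9 = 4.
Step 3. [(((x - 3) - 9) + 6) + 9 = 4] 9 comes off first (subtract 9) ⇒ sub: ((x - 3) - 9) + 6 = -5.
Step 4. [((x - 3) - 9) + 6 = -5] +6 is outermost — subtract 6 both sides, so sub: (x - 3) - 9 = -11.
Step 5. [(x - 3) - 9 = -11] peel the -9: add 9 from each side. So sub: x - 3 = -2.
Step 6. [x - 3 = -2] the outer -3 inverts by adding 3, so sub: x = 1.

Answer: x ∈ {1}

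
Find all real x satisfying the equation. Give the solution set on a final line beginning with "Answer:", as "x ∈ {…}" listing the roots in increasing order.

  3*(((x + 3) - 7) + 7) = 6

Step 1. [3*(((x + 3) - 7) + 7) = 6] 3·(inner) — divide through by 3 ⇒ div: ((x + 3) - 7) + 7 = 2.
Step 2. [((x + 3) - 7) + 7 = 2] subtract 7: x sits inside (… + 7), so sub: (x + 3) - 7 = -5.
Step 3. [(x + 3) - 7 = -5] add 7: x sits inside (… - 7). So sub: x + 3 = 2.
Step 4. [x + 3 = 2] 3 comes off first (subtract 3) ⇒ sub: x = -1.

Answer: x ∈ {-1}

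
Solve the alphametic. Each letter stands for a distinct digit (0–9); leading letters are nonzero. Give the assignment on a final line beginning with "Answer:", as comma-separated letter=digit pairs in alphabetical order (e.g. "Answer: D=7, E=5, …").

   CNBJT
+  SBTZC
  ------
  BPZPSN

Step 1. [col 1: T + C ≡ N (mod 10)] column 1 (T + C ≡ N (mod 10), carry-in 0) doesn't pin C yet; pick C=8 and continue, so C=8.
Step 2. [col 1: T + C ≡ N (mod 10)] T=6 is one option consistent with column 1 (T + C ≡ N (mod 10), carry-in 0) — take it ⇒ T=6.
Step 3. [B] the sum has 6 digits but both addends have 5; that extra leading digit B is the final carry, namely 1. So B=1.
Step 4. [col 1: T + C ≡ N (mod 10)] in column 1 we have T+C≡N with carry-in 0; given T=6, C=8 and digits 1,6,8 already taken and all letters distinct, that pins N to 4, so N=4.
Step 5. [col 2: J + Z ≡ S (mod 10)] Z=5 is one option consistent with column 2 (J + Z ≡ S (mod 10), carry-in 1) — take it ⇒ Z=5.
Step 6. [col 2: J + Z ≡ S (mod 10)] no forcing yet in column 2 (carry-in 1); J=3 is free and consistent — try it ⇒ J=3.
Step 7. [col 2: J + Z ≡ S (mod 10)] in column 2 we have J+Z≡S with carry-in 1; given J=3, Z=5 and digits 1,3,4,5,6,8 already taken and all letters distinct, that pins S to 9. So S=9.
Step 8. [col 3: B + T ≡ P (mod 10)] in column 3 we have B+T≡P with carry-in 0; given B=1, T=6 and digits 1,3,4,5,6,8,9 already taken and all letters distinct, that pins P to 7. So P=7.

Answer: B=1, C=8, J=3, N=4, P=7, S=9, T=6, Z=5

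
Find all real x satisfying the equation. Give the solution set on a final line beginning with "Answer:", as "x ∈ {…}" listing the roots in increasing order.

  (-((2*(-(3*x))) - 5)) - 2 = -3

Step 1. [(-((2*(-(3*x))) - 5)) - 2 = -3] 2 comes off first (add 2) ⇒ sub: -((2*(-(3*x))) - 5) = -1.
Step 2. [-((2*(-(3*x))) - 5) = -1] LHS negated; negate both sides. So neg: (2*(-(3*x))) - 5 = 1.
Step 3. [(2*(-(3*x))) - 5 = 1] add 5: x sits inside (… - 5). So sub: 2*(-(3*x)) = 6.
Step 4. [2*(-(3*x)) = 6] LHS = 2·(…); ÷2 both sides, so div: -(3*x) = 3.
Step 5. [-(3*x) = 3] flip signs both sides, so neg: 3*x = -3.
Step 6. [3*x = -3] 3·(inner) — divide through by 3, so div: x = -1.

Answer: x ∈ {-1}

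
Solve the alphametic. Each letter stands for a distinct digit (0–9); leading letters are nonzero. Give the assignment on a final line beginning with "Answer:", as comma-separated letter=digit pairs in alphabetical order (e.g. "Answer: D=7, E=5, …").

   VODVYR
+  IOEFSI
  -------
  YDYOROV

Step 1. [col 1: R + I ≡ V (mod 10)] column 1 (R + I ≡ V (mod 10), carry-in 0) doesn't pin I yet; pick I=6 and continue, so I=6.
Step 2. [Y] adding two 6-digit numbers gives at most 6+1 digits, and here it does — Y is that final carry and must be 1. So Y=1.
Step 3. [col 1: R + I ≡ V (mod 10)] several values work for R in column 1 (R + I ≡ V (mod 10), carry-in 0); try R=2. So R=2.
Step 4. [col 1: R + I ≡ V (mod 10)] column 1 reads R+I+carry(0)=V with R=2, I=6; with digits 1,2,6 already taken and all letters distinct, the only value for V is 8, so V=8.
Step 5. [col 2: Y + S ≡ O (mod 10)] several values work for O in column 2 (Y + S ≡ O (mod 10), carry-in 0); try O=0. So O=0.
Step 6. [col 2: Y + S ≡ O (mod 10)] in column 2 we have Y+S≡O with carry-in 0; given Y=1, O=0 and digits 0,1,2,6,8 already taken and all letters distinct, that pins S to 9 ⇒ S=9.
Step 7. [col 3: V + F ≡ R (mod 10)] column 3 reads V+F+carry(1)=R with V=8, R=2; with digits 0,1,2,6,8,9 already taken and all letters distinct, the only value for F is 3. So F=3.
Step 8. [col 4: D + E ≡ O (mod 10)] column 4 (D + E ≡ O (mod 10), carry-in 1) doesn't pin D yet; pick D=4 and continue, so D=4.
Step 9. [col 4: D + E ≡ O (mod 10)] column 4 reads D+E+carry(1)=O with D=4, O=0; with digits 0,1,2,3,4,6,8,9 already taken and all letters distinct, the only value for E is 5 ⇒ E=5.

Answer: D=4, E=5, F=3, I=6, O=0, R=2, S=9, V=8, Y=1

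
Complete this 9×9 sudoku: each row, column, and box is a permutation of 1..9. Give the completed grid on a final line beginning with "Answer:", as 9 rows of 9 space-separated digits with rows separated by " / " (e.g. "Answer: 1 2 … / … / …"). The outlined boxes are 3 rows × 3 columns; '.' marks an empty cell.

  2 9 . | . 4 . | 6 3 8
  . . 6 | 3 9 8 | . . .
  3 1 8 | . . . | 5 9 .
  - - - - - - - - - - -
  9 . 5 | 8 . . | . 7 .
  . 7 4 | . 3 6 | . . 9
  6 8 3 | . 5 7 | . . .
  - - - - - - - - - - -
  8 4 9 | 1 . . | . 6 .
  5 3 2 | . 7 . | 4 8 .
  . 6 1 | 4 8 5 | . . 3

Step 1. [r9c8∈{2}] r9c8 has the single candidate 2. So r9c8=2.
Step 2. [r3c9∈{2,4,7}] r3c9 is the only open cell in row 3 admitting 4, so r3c9=4.
Step 3. [r5c4∈{2}] only 2 remains possible at r5c4. So r5c4=2.
Step 4. [r2c8∈{1}] r2c8 has the single candidate 1, so r2c8=1.
Step 5. [r4c5∈{1}] r4c5 is down to just 1, so r4c5=1.
Step 6. [r7c7∈{7}] r7c7 has the single candidate 7, so r7c7=7.
Step 7. [r2c7∈{2}] nothing but 2 survives at r2c7, so r2c7=2.
Step 8. [r3c5∈{2,6}] 6 has one home in col 5: r3c5. So r3c5=6.
Step 9. [r1c3∈{7}] r1c3's peers cover all but 7 ⇒ r1c3=7.
Step 10. [r6c9∈{1,2}] in row 6, 2 fits only at r6c9 ⇒ r6c9=2.
Step 11. [r6c4∈{9}] r6c4 has the single candidate 9. So r6c4=9.
Step 12. [r7c6∈{2,3}] across row 7, 3 lands solely at r7c6, so r7c6=3.
Step 13. [r5c7∈{1,8}] r5c7 is the only open cell in row 5 admitting 8. So r5c7=8.
Step 14. [r8c6∈{9}] r8c6's peers cover all but 9, so r8c6=9.
Step 15. [r6c7∈{1}] r6c7 has the single candidate 1. So r6c7=1.
Step 16. [r1c6∈{1}] r1c6's peers cover all but 1, so r1c6=1.
Step 17. [r2c9∈{7}] only 7 remains possible at r2c9, so r2c9=7.
Step 18. [r6c8∈{4}] only 4 remains possible at r6c8, so r6c8=4.
Step 19. [r9c1∈{7}] r9c1 has the single candidate 7, so r9c1=7.
Step 20. [r7c5∈{2}] r7c5 has the single candidate 2 ⇒ r7c5=2.
Step 21. [r4c2∈{2}] r4c2's peers cover all but 2, so r4c2=2.
Step 22. [r4c6∈{4}] r4c6 is down to just 4. So r4c6=4.
Step 23. [r3c6∈{2}] r3c6 is down to just 2. So r3c6=2.
Step 24. [r4c7∈{3}] only 3 remains possible at r4c7 ⇒ r4c7=3.
Step 25. [r4c9∈{6}] only 6 remains possible at r4c9. So r4c9=6.
Step 26. [r3c4∈{7}] r3c4 has the single candidate 7, so r3c4=7.
Step 27. [r5c8∈{5}] only 5 remains possible at r5c8. So r5c8=5.
Step 28. [r2c1∈{4}] r2c1 is down to just 4, so r2c1=4.
Step 29. [r1c4∈{5}] r1c4's peers cover all but 5 ⇒ r1c4=5.
Step 30. [r9c7∈{9}] r9c7's peers cover all but 9 ⇒ r9c7=9.
Step 31. [r2c2∈{5}] r2c2's peers cover all but 5 ⇒ r2c2=5.
Step 32. [r5c1∈{1}] r5c1 has the single candidate 1. So r5c1=1.
Step 33. [r8c4∈{6}] r8c4's peers cover all but 6. So r8c4=6.
Step 34. [r7c9∈{5}] nothing but 5 survives at r7c9 ⇒ r7c9=5.
Step 35. [r8c9∈{1}] r8c9's peers cover all but 1. So r8c9=1.

Answer: 2 9 7 5 4 1 6 3 8 / 4 5 6 3 9 8 2 1 7 / 3 1 8 7 6 2 5 9 4 / 9 2 5 8 1 4 3 7 6 / 1 7 4 2 3 6 8 5 9 / 6 8 3 9 5 7 1 4 2 / 8 4 9 1 2 3 7 6 5 / 5 3 2 6 7 9 4 8 1 / 7 6 1 4 8 5 9 2 3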